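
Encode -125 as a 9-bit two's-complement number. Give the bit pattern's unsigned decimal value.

125 in 9 bits: 001111101
Invert: 110000010
Add 1:  110000011 = 387
(Check: 2^9 - 125 = 512 - 125 = 387.)

387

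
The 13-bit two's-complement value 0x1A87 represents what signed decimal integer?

-1401

pattern = 1101010000111 (MSB is 1 ⇒ negative)
Invert: 0010101111000, add 1 → 0010101111001 = 1401, so the value is -1401.
(Equivalently: 6791 - 2^13 = 6791 - 8192 = -1401.)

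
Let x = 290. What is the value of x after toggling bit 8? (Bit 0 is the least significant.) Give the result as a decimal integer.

34

x = 0100100010
bit 8 is currently 1; toggle it via x ^ (1 << 8) = x ^ 256
→ 0000100010 = 34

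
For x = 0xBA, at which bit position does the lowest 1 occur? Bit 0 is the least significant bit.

0xBA = 10111010
Trailing zeros: 1, so the lowest set bit is bit 1 (value 2).

1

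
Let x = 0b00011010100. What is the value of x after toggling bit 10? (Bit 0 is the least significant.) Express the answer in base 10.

1236

x = 00011010100
bit 10 is currently 0; toggle it via x ^ (1 << 10) = x ^ 1024
→ 10011010100 = 1236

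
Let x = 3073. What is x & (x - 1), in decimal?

x = 110000000001 = 3073
x - 1 = 110000000000
AND   = 110000000000 = 3072
(x & (x - 1) clears the lowest set bit of x.)

3072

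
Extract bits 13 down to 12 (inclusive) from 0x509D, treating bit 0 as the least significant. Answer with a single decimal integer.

1

v = 101000010011101
Shift right by 12: 101
Mask low 2 bits: 01 = 1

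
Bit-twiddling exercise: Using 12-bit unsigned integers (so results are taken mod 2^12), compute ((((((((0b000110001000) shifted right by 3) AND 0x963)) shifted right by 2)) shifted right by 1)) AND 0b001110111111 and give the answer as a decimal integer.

4

0b000110001000 = 000110001000
→ shifted right by 3 → 000000110001 = 49
0x963 = 100101100011
→ AND → 000000100001 = 33
→ shifted right by 2 → 000000001000 = 8
→ shifted right by 1 → 000000000100 = 4
0b001110111111 = 001110111111
→ AND → 000000000100 = 4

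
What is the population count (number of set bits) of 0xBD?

6

0xBD = 10111101
Count the 1s: 1 + 1 + 1 + 1 + 1 + 1 = 6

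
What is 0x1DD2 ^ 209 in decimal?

7427

0x1DD2 = 1110111010010
209 = 0000011010001
XOR → 1110100000011 = 7427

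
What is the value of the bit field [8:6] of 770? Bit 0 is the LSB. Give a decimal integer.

4

v = 001100000010
Shift right by 6: 001100
Mask low 3 bits: 100 = 4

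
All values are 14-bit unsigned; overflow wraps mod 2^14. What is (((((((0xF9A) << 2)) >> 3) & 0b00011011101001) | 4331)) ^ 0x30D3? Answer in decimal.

9784

0xF9A = 00111110011010
→ << 2 (mod 2^14) → 11111001101000 = 15976
→ >> 3 → 00011111001101 = 1997
0b00011011101001 = 00011011101001
→ & → 00011011001001 = 1737
4331 = 01000011101011
→ | → 01011011101011 = 5867
0x30D3 = 11000011010011
→ ^ → 10011000111000 = 9784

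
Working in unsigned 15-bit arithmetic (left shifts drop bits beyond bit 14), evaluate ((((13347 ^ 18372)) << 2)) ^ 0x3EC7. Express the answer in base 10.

29019

13347 = 011010000100011
18372 = 100011111000100
→ ^ → 111001111100111 = 29671
→ << 2 (mod 2^15) → 100111110011100 = 20380
0x3EC7 = 011111011000111
→ ^ → 111000101011011 = 29019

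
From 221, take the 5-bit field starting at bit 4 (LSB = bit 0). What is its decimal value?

v = 000011011101
Shift right by 4: 00001101
Mask low 5 bits: 01101 = 13

13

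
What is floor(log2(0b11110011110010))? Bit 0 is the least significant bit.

13

0b11110011110010 = 11110011110010
The topmost 1 is at position 13 (since 2^13 = 8192 ≤ 15602 < 16384).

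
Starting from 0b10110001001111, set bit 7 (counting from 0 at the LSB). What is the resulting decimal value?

11471

x = 10110001001111
bit 7 is currently 0; set it via x | (1 << 7) = x | 128
→ 10110011001111 = 11471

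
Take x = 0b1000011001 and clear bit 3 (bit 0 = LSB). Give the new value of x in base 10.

529

x = 1000011001
bit 3 is currently 1; clear it via x & ~(1 << 3) = x & ~8
→ 1000010001 = 529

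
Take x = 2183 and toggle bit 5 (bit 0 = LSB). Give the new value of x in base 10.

2215

x = 0100010000111
bit 5 is currently 0; toggle it via x ^ (1 << 5) = x ^ 32
→ 0100010100111 = 2215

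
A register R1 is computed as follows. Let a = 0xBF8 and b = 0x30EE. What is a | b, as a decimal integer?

0xBF8 = 00101111111000
0x30EE = 11000011101110
 OR → 11101111111110 = 15358

15358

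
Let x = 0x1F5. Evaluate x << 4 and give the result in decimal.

0x1F5 = 0000111110101
shift left by 4 → 1111101010000 = 8016
(equivalently, 501 × 2^4 = 501 × 16)

8016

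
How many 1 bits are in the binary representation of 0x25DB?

0x25DB = 10010111011011
Count the 1s: 1 + 1 + 1 + 1 + 1 + 1 + 1 + 1 + 1 = 9

9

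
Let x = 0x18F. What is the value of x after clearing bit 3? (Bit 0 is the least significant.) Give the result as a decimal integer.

391

x = 110001111
bit 3 is currently 1; clear it via x & ~(1 << 3) = x & ~8
→ 110000111 = 391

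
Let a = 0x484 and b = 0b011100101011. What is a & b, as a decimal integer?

1024

0x484 = 10010000100
b = 11100101011
AND → 10000000000 = 1024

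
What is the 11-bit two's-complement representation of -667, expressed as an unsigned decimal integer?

1381

667 in 11 bits: 01010011011
Invert: 10101100100
Add 1:  10101100101 = 1381
(Check: 2^11 - 667 = 2048 - 667 = 1381.)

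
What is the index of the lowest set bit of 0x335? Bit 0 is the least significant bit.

0

0x335 = 1100110101
Trailing zeros: 0, so the lowest set bit is bit 0 (value 1).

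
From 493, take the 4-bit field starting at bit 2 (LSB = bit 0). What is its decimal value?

11

v = 0111101101
Shift right by 2: 01111011
Mask low 4 bits: 1011 = 11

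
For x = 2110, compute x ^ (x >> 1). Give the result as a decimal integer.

3105

x = 100000111110 = 2110
x>>1 = 010000011111
XOR  = 110000100001 = 3105
(x ^ (x >> 1) gives the standard binary-reflected Gray code of x.)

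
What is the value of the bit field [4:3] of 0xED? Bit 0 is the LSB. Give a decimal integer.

v = 11101101
Shift right by 3: 11101
Mask low 2 bits: 01 = 1

1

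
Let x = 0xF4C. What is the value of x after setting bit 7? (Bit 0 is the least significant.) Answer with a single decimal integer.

4044

x = 0111101001100
bit 7 is currently 0; set it via x | (1 << 7) = x | 128
→ 0111111001100 = 4044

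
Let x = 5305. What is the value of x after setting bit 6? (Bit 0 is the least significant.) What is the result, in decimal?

x = 1010010111001
bit 6 is currently 0; set it via x | (1 << 6) = x | 64
→ 1010011111001 = 5369

5369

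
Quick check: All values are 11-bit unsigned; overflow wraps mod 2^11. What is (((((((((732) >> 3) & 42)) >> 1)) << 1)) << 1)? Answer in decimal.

732 = 01011011100
→ >> 3 → 00001011011 = 91
42 = 00000101010
→ & → 00000001010 = 10
→ >> 1 → 00000000101 = 5
→ << 1 (mod 2^11) → 00000001010 = 10
→ << 1 (mod 2^11) → 00000010100 = 20

20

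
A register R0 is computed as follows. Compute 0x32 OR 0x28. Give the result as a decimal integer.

0x32 = 110010
0x28 = 101000
 OR → 111010 = 58

58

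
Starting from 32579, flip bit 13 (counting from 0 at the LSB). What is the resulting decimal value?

24387

x = 111111101000011
bit 13 is currently 1; toggle it via x ^ (1 << 13) = x ^ 8192
→ 101111101000011 = 24387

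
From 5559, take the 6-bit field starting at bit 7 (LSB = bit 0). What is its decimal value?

43

v = 01010110110111
Shift right by 7: 0101011
Mask low 6 bits: 101011 = 43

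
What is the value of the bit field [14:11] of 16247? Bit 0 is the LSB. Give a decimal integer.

v = 011111101110111
Shift right by 11: 0111
Mask low 4 bits: 0111 = 7

7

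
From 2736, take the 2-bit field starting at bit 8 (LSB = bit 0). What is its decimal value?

2

v = 00101010110000
Shift right by 8: 001010
Mask low 2 bits: 10 = 2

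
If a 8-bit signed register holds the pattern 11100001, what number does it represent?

-31

pattern = 11100001 (MSB is 1 ⇒ negative)
Invert: 00011110, add 1 → 00011111 = 31, so the value is -31.
(Equivalently: 225 - 2^8 = 225 - 256 = -31.)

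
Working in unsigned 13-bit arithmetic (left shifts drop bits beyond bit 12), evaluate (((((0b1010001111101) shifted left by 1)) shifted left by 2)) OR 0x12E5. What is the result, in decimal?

0b1010001111101 = 1010001111101
→ shifted left by 1 (mod 2^13) → 0100011111010 = 2298
→ shifted left by 2 (mod 2^13) → 0001111101000 = 1000
0x12E5 = 1001011100101
→ OR → 1001111101101 = 5101

5101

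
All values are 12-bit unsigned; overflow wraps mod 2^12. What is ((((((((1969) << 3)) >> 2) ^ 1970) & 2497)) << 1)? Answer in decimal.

1969 = 011110110001
→ << 3 (mod 2^12) → 110110001000 = 3464
→ >> 2 → 001101100010 = 866
1970 = 011110110010
→ ^ → 010011010000 = 1232
2497 = 100111000001
→ & → 000011000000 = 192
→ << 1 (mod 2^12) → 000110000000 = 384

384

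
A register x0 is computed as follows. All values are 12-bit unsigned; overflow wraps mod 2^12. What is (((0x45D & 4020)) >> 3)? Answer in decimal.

130

0x45D = 010001011101
4020 = 111110110100
→ & → 010000010100 = 1044
→ >> 3 → 000010000010 = 130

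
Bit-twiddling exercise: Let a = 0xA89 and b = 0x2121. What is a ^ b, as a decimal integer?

0xA89 = 00101010001001
0x2121 = 10000100100001
XOR → 10101110101000 = 11176

11176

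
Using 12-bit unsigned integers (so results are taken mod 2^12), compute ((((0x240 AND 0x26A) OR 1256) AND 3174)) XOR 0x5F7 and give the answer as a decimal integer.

0x240 = 001001000000
0x26A = 001001101010
→ AND → 001001000000 = 576
1256 = 010011101000
→ OR → 011011101000 = 1768
3174 = 110001100110
→ AND → 010001100000 = 1120
0x5F7 = 010111110111
→ XOR → 000110010111 = 407

407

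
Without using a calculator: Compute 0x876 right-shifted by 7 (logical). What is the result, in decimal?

16

0x876 = 100001110110
shift right by 7 → 000000010000 = 16
(equivalently, floor(2166 / 128))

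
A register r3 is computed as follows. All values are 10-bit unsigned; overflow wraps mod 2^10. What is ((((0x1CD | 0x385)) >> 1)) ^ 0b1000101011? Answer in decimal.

973

0x1CD = 0111001101
0x385 = 1110000101
→ | → 1111001101 = 973
→ >> 1 → 0111100110 = 486
0b1000101011 = 1000101011
→ ^ → 1111001101 = 973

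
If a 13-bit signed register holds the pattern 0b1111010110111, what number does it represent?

pattern = 1111010110111 (MSB is 1 ⇒ negative)
Invert: 0000101001000, add 1 → 0000101001001 = 329, so the value is -329.
(Equivalently: 7863 - 2^13 = 7863 - 8192 = -329.)

-329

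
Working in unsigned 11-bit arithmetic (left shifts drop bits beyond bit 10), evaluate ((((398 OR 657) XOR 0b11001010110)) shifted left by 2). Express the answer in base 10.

398 = 00110001110
657 = 01010010001
→ OR → 01110011111 = 927
0b11001010110 = 11001010110
→ XOR → 10111001001 = 1481
→ shifted left by 2 (mod 2^11) → 11100100100 = 1828

1828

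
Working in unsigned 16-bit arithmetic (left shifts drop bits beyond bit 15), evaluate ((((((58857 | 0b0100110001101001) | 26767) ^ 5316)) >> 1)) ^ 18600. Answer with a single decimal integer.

13373

58857 = 1110010111101001
0b0100110001101001 = 0100110001101001
→ | → 1110110111101001 = 60905
26767 = 0110100010001111
→ | → 1110110111101111 = 60911
5316 = 0001010011000100
→ ^ → 1111100100101011 = 63787
→ >> 1 → 0111110010010101 = 31893
18600 = 0100100010101000
→ ^ → 0011010000111101 = 13373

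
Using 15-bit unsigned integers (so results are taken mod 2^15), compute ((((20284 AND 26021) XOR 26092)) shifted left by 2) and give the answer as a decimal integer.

800

20284 = 100111100111100
26021 = 110010110100101
→ AND → 100010100100100 = 17700
26092 = 110010111101100
→ XOR → 010000011001000 = 8392
→ shifted left by 2 (mod 2^15) → 000001100100000 = 800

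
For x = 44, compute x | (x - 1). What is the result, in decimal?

47

x = 101100 = 44
x - 1 = 101011
OR    = 101111 = 47
(x | (x - 1) sets all bits below the lowest set bit.)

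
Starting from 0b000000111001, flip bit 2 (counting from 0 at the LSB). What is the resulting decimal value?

61

x = 000000111001
bit 2 is currently 0; toggle it via x ^ (1 << 2) = x ^ 4
→ 000000111101 = 61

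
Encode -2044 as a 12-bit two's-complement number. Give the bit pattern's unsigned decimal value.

2044 in 12 bits: 011111111100
Invert: 100000000011
Add 1:  100000000100 = 2052
(Check: 2^12 - 2044 = 4096 - 2044 = 2052.)

2052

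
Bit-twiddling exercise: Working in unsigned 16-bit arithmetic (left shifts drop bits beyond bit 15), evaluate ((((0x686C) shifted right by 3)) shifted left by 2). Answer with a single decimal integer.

0x686C = 0110100001101100
→ shifted right by 3 → 0000110100001101 = 3341
→ shifted left by 2 (mod 2^16) → 0011010000110100 = 13364

13364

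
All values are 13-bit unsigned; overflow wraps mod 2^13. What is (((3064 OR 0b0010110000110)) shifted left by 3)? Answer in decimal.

3064 = 0101111111000
0b0010110000110 = 0010110000110
→ OR → 0111111111110 = 4094
→ shifted left by 3 (mod 2^13) → 1111111110000 = 8176

8176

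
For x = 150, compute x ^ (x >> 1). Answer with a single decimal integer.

x = 10010110 = 150
x>>1 = 01001011
XOR  = 11011101 = 221
(x ^ (x >> 1) gives the standard binary-reflected Gray code of x.)

221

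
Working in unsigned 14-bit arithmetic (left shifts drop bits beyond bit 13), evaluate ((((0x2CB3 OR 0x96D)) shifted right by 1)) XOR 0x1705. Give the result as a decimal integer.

0x2CB3 = 10110010110011
0x96D = 00100101101101
→ OR → 10110111111111 = 11775
→ shifted right by 1 → 01011011111111 = 5887
0x1705 = 01011100000101
→ XOR → 00000111111010 = 506

506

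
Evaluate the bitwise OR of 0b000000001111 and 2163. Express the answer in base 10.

2175

a = 000000001111
2163 = 100001110011
 OR → 100001111111 = 2175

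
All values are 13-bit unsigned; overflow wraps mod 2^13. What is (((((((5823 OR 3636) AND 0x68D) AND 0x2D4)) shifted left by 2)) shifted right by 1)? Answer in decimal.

1288

5823 = 1011010111111
3636 = 0111000110100
→ OR → 1111010111111 = 7871
0x68D = 0011010001101
→ AND → 0011010001101 = 1677
0x2D4 = 0001011010100
→ AND → 0001010000100 = 644
→ shifted left by 2 (mod 2^13) → 0101000010000 = 2576
→ shifted right by 1 → 0010100001000 = 1288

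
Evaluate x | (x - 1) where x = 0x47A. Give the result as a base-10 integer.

1147

x = 10001111010 = 1146
x - 1 = 10001111001
OR    = 10001111011 = 1147
(x | (x - 1) sets all bits below the lowest set bit.)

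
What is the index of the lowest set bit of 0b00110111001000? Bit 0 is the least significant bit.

0b00110111001000 = 110111001000
Trailing zeros: 3, so the lowest set bit is bit 3 (value 8).

3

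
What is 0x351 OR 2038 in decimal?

0x351 = 01101010001
2038 = 11111110110
 OR → 11111110111 = 2039

2039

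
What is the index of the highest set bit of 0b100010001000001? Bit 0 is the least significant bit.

0b100010001000001 = 100010001000001
The topmost 1 is at position 14 (since 2^14 = 16384 ≤ 17473 < 32768).

14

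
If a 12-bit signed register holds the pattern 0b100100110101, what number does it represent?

pattern = 100100110101 (MSB is 1 ⇒ negative)
Invert: 011011001010, add 1 → 011011001011 = 1739, so the value is -1739.
(Equivalently: 2357 - 2^12 = 2357 - 4096 = -1739.)

-1739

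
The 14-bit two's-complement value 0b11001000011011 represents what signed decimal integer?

pattern = 11001000011011 (MSB is 1 ⇒ negative)
Invert: 00110111100100, add 1 → 00110111100101 = 3557, so the value is -3557.
(Equivalently: 12827 - 2^14 = 12827 - 16384 = -3557.)

-3557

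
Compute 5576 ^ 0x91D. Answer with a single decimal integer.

5576 = 1010111001000
0x91D = 0100100011101
XOR → 1110011010101 = 7381

7381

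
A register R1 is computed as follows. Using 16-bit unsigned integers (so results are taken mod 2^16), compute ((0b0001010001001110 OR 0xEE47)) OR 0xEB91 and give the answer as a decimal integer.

65503

0b0001010001001110 = 0001010001001110
0xEE47 = 1110111001000111
→ OR → 1111111001001111 = 65103
0xEB91 = 1110101110010001
→ OR → 1111111111011111 = 65503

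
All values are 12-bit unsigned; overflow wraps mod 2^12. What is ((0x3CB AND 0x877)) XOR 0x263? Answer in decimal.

544

0x3CB = 001111001011
0x877 = 100001110111
→ AND → 000001000011 = 67
0x263 = 001001100011
→ XOR → 001000100000 = 544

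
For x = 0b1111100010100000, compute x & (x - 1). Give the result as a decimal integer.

x = 1111100010100000 = 63648
x - 1 = 1111100010011111
AND   = 1111100010000000 = 63616
(x & (x - 1) clears the lowest set bit of x.)

63616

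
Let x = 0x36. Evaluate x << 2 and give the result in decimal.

216

0x36 = 00110110
shift left by 2 → 11011000 = 216
(equivalently, 54 × 2^2 = 54 × 4)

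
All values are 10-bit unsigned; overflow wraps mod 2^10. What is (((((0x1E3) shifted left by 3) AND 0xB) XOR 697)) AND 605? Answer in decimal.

0x1E3 = 0111100011
→ shifted left by 3 (mod 2^10) → 1100011000 = 792
0xB = 0000001011
→ AND → 0000001000 = 8
697 = 1010111001
→ XOR → 1010110001 = 689
605 = 1001011101
→ AND → 1000010001 = 529

529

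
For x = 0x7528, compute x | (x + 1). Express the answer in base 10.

x = 111010100101000 = 29992
x + 1 = 111010100101001
OR    = 111010100101001 = 29993
(x | (x + 1) sets the lowest cleared bit.)

29993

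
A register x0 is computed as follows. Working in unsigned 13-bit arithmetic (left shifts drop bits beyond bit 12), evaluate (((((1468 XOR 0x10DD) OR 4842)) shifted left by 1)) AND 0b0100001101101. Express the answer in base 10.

1468 = 0010110111100
0x10DD = 1000011011101
→ XOR → 1010101100001 = 5473
4842 = 1001011101010
→ OR → 1011111101011 = 6123
→ shifted left by 1 (mod 2^13) → 0111111010110 = 4054
0b0100001101101 = 0100001101101
→ AND → 0100001000100 = 2116

2116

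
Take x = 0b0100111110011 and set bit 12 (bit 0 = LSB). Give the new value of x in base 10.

x = 0100111110011
bit 12 is currently 0; set it via x | (1 << 12) = x | 4096
→ 1100111110011 = 6643

6643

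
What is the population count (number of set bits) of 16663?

16663 = 100000100010111
Count the 1s: 1 + 1 + 1 + 1 + 1 + 1 = 6

6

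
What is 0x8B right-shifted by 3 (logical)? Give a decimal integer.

17

0x8B = 10001011
shift right by 3 → 00010001 = 17
(equivalently, floor(139 / 8))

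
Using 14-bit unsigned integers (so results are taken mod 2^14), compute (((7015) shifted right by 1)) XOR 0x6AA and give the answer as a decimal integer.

2841

7015 = 01101101100111
→ shifted right by 1 → 00110110110011 = 3507
0x6AA = 00011010101010
→ XOR → 00101100011001 = 2841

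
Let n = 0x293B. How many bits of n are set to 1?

0x293B = 10100100111011
Count the 1s: 1 + 1 + 1 + 1 + 1 + 1 + 1 + 1 = 8

8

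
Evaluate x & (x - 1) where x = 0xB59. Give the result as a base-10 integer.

x = 101101011001 = 2905
x - 1 = 101101011000
AND   = 101101011000 = 2904
(x & (x - 1) clears the lowest set bit of x.)

2904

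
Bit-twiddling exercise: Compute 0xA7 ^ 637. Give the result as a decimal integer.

730

0xA7 = 0010100111
637 = 1001111101
XOR → 1011011010 = 730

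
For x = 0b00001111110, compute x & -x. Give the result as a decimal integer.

x = 1111110 = 126
-x (two's complement) = …0000010
AND   = 0000010 = 2
(x & -x isolates the lowest set bit of x.)

2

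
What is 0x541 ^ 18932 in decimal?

0x541 = 000010101000001
18932 = 100100111110100
XOR → 100110010110101 = 19637

19637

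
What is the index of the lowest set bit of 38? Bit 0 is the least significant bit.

1

38 = 100110
Trailing zeros: 1, so the lowest set bit is bit 1 (value 2).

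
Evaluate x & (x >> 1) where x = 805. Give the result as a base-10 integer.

256

x = 1100100101 = 805
x>>1 = 0110010010
AND  = 0100000000 = 256
(x & (x >> 1) has a 1 wherever x has two consecutive 1 bits.)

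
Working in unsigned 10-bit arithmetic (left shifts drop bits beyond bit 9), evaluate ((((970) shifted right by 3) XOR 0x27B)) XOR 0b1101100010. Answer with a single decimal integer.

970 = 1111001010
→ shifted right by 3 → 0001111001 = 121
0x27B = 1001111011
→ XOR → 1000000010 = 514
0b1101100010 = 1101100010
→ XOR → 0101100000 = 352

352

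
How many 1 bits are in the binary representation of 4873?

5

4873 = 1001100001001
Count the 1s: 1 + 1 + 1 + 1 + 1 = 5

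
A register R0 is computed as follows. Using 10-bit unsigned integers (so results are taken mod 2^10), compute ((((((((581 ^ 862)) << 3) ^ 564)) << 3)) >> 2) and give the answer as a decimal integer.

581 = 1001000101
862 = 1101011110
→ ^ → 0100011011 = 283
→ << 3 (mod 2^10) → 0011011000 = 216
564 = 1000110100
→ ^ → 1011101100 = 748
→ << 3 (mod 2^10) → 1101100000 = 864
→ >> 2 → 0011011000 = 216

216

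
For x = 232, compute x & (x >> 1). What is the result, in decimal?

x = 11101000 = 232
x>>1 = 01110100
AND  = 01100000 = 96
(x & (x >> 1) has a 1 wherever x has two consecutive 1 bits.)

96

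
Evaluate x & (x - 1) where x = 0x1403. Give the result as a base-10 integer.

5122

x = 1010000000011 = 5123
x - 1 = 1010000000010
AND   = 1010000000010 = 5122
(x & (x - 1) clears the lowest set bit of x.)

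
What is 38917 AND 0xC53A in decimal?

38917 = 1001100000000101
0xC53A = 1100010100111010
AND → 1000000000000000 = 32768

32768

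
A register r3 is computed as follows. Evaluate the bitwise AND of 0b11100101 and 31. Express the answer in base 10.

5

a = 11100101
31 = 00011111
AND → 00000101 = 5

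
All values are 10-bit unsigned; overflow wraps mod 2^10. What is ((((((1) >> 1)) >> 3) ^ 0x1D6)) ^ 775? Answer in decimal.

1 = 0000000001
→ >> 1 → 0000000000 = 0
→ >> 3 → 0000000000 = 0
0x1D6 = 0111010110
→ ^ → 0111010110 = 470
775 = 1100000111
→ ^ → 1011010001 = 721

721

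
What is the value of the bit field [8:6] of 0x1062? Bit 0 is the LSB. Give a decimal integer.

v = 1000001100010
Shift right by 6: 1000001
Mask low 3 bits: 001 = 1

1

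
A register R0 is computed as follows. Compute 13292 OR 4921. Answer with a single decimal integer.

13292 = 11001111101100
4921 = 01001100111001
 OR → 11001111111101 = 13309

13309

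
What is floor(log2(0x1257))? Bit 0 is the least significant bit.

0x1257 = 1001001010111
The topmost 1 is at position 12 (since 2^12 = 4096 ≤ 4695 < 8192).

12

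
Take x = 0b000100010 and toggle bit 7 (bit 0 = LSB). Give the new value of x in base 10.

162

x = 000100010
bit 7 is currently 0; toggle it via x ^ (1 << 7) = x ^ 128
→ 010100010 = 162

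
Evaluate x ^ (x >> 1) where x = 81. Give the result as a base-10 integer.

x = 1010001 = 81
x>>1 = 0101000
XOR  = 1111001 = 121
(x ^ (x >> 1) gives the standard binary-reflected Gray code of x.)

121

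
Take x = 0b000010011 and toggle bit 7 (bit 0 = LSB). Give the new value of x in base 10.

147

x = 000010011
bit 7 is currently 0; toggle it via x ^ (1 << 7) = x ^ 128
→ 010010011 = 147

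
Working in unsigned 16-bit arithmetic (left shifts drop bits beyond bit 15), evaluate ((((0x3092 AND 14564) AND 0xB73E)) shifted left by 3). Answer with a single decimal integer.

0x3092 = 0011000010010010
14564 = 0011100011100100
→ AND → 0011000010000000 = 12416
0xB73E = 1011011100111110
→ AND → 0011000000000000 = 12288
→ shifted left by 3 (mod 2^16) → 1000000000000000 = 32768

32768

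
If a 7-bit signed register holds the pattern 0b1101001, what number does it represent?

-23

pattern = 1101001 (MSB is 1 ⇒ negative)
Invert: 0010110, add 1 → 0010111 = 23, so the value is -23.
(Equivalently: 105 - 2^7 = 105 - 128 = -23.)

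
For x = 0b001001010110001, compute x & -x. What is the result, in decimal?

x = 1001010110001 = 4785
-x (two's complement) = …0110101001111
AND   = 0000000000001 = 1
(x & -x isolates the lowest set bit of x.)

1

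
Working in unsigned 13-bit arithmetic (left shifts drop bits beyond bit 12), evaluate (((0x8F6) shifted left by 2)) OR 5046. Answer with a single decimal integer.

0x8F6 = 0100011110110
→ shifted left by 2 (mod 2^13) → 0001111011000 = 984
5046 = 1001110110110
→ OR → 1001111111110 = 5118

5118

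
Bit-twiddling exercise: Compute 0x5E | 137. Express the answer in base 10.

0x5E = 01011110
137 = 10001001
 OR → 11011111 = 223

223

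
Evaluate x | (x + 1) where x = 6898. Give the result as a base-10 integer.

6899

x = 1101011110010 = 6898
x + 1 = 1101011110011
OR    = 1101011110011 = 6899
(x | (x + 1) sets the lowest cleared bit.)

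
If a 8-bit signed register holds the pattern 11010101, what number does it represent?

pattern = 11010101 (MSB is 1 ⇒ negative)
Invert: 00101010, add 1 → 00101011 = 43, so the value is -43.
(Equivalently: 213 - 2^8 = 213 - 256 = -43.)

-43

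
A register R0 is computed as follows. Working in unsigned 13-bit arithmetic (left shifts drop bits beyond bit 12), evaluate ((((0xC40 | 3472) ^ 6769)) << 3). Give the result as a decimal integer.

0xC40 = 0110001000000
3472 = 0110110010000
→ | → 0110111010000 = 3536
6769 = 1101001110001
→ ^ → 1011110100001 = 6049
→ << 3 (mod 2^13) → 1110100001000 = 7432

7432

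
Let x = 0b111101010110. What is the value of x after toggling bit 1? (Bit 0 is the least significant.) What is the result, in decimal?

3924

x = 111101010110
bit 1 is currently 1; toggle it via x ^ (1 << 1) = x ^ 2
→ 111101010100 = 3924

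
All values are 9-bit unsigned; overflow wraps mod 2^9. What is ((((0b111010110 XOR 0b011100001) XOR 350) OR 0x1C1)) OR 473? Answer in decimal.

0b111010110 = 111010110
0b011100001 = 011100001
→ XOR → 100110111 = 311
350 = 101011110
→ XOR → 001101001 = 105
0x1C1 = 111000001
→ OR → 111101001 = 489
473 = 111011001
→ OR → 111111001 = 505

505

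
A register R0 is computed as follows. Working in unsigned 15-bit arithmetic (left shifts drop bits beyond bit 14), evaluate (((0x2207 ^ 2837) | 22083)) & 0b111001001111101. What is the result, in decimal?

0x2207 = 010001000000111
2837 = 000101100010101
→ ^ → 010100100010010 = 10514
22083 = 101011001000011
→ | → 111111101010011 = 32595
0b111001001111101 = 111001001111101
→ & → 111001001010001 = 29265

29265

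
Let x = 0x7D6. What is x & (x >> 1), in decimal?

962

x = 11111010110 = 2006
x>>1 = 01111101011
AND  = 01111000010 = 962
(x & (x >> 1) has a 1 wherever x has two consecutive 1 bits.)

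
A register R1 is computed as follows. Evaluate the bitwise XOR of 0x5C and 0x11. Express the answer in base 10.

77

0x5C = 1011100
0x11 = 0010001
XOR → 1001101 = 77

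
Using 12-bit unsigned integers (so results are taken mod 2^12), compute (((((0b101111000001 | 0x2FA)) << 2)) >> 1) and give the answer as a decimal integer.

0b101111000001 = 101111000001
0x2FA = 001011111010
→ | → 101111111011 = 3067
→ << 2 (mod 2^12) → 111111101100 = 4076
→ >> 1 → 011111110110 = 2038

2038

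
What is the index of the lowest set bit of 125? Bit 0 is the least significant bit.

0

125 = 1111101
Trailing zeros: 0, so the lowest set bit is bit 0 (value 1).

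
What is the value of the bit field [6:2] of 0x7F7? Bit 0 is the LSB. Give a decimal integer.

v = 011111110111
Shift right by 2: 0111111101
Mask low 5 bits: 11101 = 29

29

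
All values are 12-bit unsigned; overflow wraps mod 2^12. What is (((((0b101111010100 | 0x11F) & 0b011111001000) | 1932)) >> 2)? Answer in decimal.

0b101111010100 = 101111010100
0x11F = 000100011111
→ | → 101111011111 = 3039
0b011111001000 = 011111001000
→ & → 001111001000 = 968
1932 = 011110001100
→ | → 011111001100 = 1996
→ >> 2 → 000111110011 = 499

499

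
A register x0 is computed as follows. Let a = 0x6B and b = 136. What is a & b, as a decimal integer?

8

0x6B = 01101011
136 = 10001000
AND → 00001000 = 8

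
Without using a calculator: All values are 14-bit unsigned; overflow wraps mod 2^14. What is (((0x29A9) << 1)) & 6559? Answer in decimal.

0x29A9 = 10100110101001
→ << 1 (mod 2^14) → 01001101010010 = 4946
6559 = 01100110011111
→ & → 01000100010010 = 4370

4370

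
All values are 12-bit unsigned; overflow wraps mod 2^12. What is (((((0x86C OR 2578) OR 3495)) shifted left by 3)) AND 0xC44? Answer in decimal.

3136

0x86C = 100001101100
2578 = 101000010010
→ OR → 101001111110 = 2686
3495 = 110110100111
→ OR → 111111111111 = 4095
→ shifted left by 3 (mod 2^12) → 111111111000 = 4088
0xC44 = 110001000100
→ AND → 110001000000 = 3136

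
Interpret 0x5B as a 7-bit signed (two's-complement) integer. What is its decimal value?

pattern = 1011011 (MSB is 1 ⇒ negative)
Invert: 0100100, add 1 → 0100101 = 37, so the value is -37.
(Equivalently: 91 - 2^7 = 91 - 128 = -37.)

-37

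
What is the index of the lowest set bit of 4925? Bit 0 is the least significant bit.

0

4925 = 1001100111101
Trailing zeros: 0, so the lowest set bit is bit 0 (value 1).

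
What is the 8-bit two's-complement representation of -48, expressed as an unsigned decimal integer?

48 in 8 bits: 00110000
Invert: 11001111
Add 1:  11010000 = 208
(Check: 2^8 - 48 = 256 - 48 = 208.)

208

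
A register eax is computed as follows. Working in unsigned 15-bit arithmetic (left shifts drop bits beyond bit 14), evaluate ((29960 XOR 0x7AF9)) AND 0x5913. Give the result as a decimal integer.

2321

29960 = 111010100001000
0x7AF9 = 111101011111001
→ XOR → 000111111110001 = 4081
0x5913 = 101100100010011
→ AND → 000100100010001 = 2321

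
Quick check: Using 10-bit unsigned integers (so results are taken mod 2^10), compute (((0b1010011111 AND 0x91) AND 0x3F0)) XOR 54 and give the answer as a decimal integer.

166

0b1010011111 = 1010011111
0x91 = 0010010001
→ AND → 0010010001 = 145
0x3F0 = 1111110000
→ AND → 0010010000 = 144
54 = 0000110110
→ XOR → 0010100110 = 166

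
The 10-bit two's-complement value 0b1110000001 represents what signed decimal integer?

pattern = 1110000001 (MSB is 1 ⇒ negative)
Invert: 0001111110, add 1 → 0001111111 = 127, so the value is -127.
(Equivalently: 897 - 2^10 = 897 - 1024 = -127.)

-127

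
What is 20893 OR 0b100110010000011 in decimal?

23967

20893 = 101000110011101
b = 100110010000011
 OR → 101110110011111 = 23967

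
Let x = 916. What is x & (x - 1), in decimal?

912

x = 1110010100 = 916
x - 1 = 1110010011
AND   = 1110010000 = 912
(x & (x - 1) clears the lowest set bit of x.)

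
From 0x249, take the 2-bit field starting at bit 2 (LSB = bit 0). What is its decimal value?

2

v = 1001001001
Shift right by 2: 10010010
Mask low 2 bits: 10 = 2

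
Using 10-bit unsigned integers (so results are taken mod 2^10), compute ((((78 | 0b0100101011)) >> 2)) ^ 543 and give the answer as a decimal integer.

580

78 = 0001001110
0b0100101011 = 0100101011
→ | → 0101101111 = 367
→ >> 2 → 0001011011 = 91
543 = 1000011111
→ ^ → 1001000100 = 580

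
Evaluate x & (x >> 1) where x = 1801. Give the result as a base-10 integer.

768

x = 11100001001 = 1801
x>>1 = 01110000100
AND  = 01100000000 = 768
(x & (x >> 1) has a 1 wherever x has two consecutive 1 bits.)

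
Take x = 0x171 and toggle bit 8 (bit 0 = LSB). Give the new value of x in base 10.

x = 0000000101110001
bit 8 is currently 1; toggle it via x ^ (1 << 8) = x ^ 256
→ 0000000001110001 = 113

113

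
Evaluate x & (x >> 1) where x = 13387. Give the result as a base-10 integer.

4097

x = 11010001001011 = 13387
x>>1 = 01101000100101
AND  = 01000000000001 = 4097
(x & (x >> 1) has a 1 wherever x has two consecutive 1 bits.)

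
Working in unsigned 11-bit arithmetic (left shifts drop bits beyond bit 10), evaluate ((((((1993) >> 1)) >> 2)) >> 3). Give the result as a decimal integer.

1993 = 11111001001
→ >> 1 → 01111100100 = 996
→ >> 2 → 00011111001 = 249
→ >> 3 → 00000011111 = 31

31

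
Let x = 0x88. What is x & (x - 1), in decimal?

128

x = 10001000 = 136
x - 1 = 10000111
AND   = 10000000 = 128
(x & (x - 1) clears the lowest set bit of x.)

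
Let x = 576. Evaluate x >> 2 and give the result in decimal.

144

576 = 1001000000
shift right by 2 → 0010010000 = 144
(equivalently, floor(576 / 4))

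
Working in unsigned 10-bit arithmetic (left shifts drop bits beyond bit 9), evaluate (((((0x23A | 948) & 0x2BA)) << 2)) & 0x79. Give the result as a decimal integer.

0x23A = 1000111010
948 = 1110110100
→ | → 1110111110 = 958
0x2BA = 1010111010
→ & → 1010111010 = 698
→ << 2 (mod 2^10) → 1011101000 = 744
0x79 = 0001111001
→ & → 0001101000 = 104

104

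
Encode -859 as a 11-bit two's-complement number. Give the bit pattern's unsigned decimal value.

859 in 11 bits: 01101011011
Invert: 10010100100
Add 1:  10010100101 = 1189
(Check: 2^11 - 859 = 2048 - 859 = 1189.)

1189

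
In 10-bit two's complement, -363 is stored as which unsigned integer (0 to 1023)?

363 in 10 bits: 0101101011
Invert: 1010010100
Add 1:  1010010101 = 661
(Check: 2^10 - 363 = 1024 - 363 = 661.)

661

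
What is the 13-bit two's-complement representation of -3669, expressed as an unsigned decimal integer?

4523

3669 in 13 bits: 0111001010101
Invert: 1000110101010
Add 1:  1000110101011 = 4523
(Check: 2^13 - 3669 = 8192 - 3669 = 4523.)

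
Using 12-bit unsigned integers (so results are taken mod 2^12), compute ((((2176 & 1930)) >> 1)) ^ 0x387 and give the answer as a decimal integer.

2176 = 100010000000
1930 = 011110001010
→ & → 000010000000 = 128
→ >> 1 → 000001000000 = 64
0x387 = 001110000111
→ ^ → 001111000111 = 967

967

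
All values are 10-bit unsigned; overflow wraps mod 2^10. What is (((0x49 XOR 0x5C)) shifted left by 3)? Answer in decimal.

0x49 = 0001001001
0x5C = 0001011100
→ XOR → 0000010101 = 21
→ shifted left by 3 (mod 2^10) → 0010101000 = 168

168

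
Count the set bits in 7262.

7262 = 1110001011110
Count the 1s: 1 + 1 + 1 + 1 + 1 + 1 + 1 + 1 = 8

8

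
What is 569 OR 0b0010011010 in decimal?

699

569 = 1000111001
b = 0010011010
 OR → 1010111011 = 699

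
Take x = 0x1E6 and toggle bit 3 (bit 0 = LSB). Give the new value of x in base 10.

x = 00111100110
bit 3 is currently 0; toggle it via x ^ (1 << 3) = x ^ 8
→ 00111101110 = 494

494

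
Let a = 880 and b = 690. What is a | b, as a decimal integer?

1010

880 = 1101110000
690 = 1010110010
 OR → 1111110010 = 1010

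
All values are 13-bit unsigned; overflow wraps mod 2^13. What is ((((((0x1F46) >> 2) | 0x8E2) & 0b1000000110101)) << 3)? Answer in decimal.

0x1F46 = 1111101000110
→ >> 2 → 0011111010001 = 2001
0x8E2 = 0100011100010
→ | → 0111111110011 = 4083
0b1000000110101 = 1000000110101
→ & → 0000000110001 = 49
→ << 3 (mod 2^13) → 0000110001000 = 392

392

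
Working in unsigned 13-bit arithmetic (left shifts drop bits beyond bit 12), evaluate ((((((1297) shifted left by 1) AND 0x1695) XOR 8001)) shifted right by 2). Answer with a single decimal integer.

1297 = 0010100010001
→ shifted left by 1 (mod 2^13) → 0101000100010 = 2594
0x1695 = 1011010010101
→ AND → 0001000000000 = 512
8001 = 1111101000001
→ XOR → 1110101000001 = 7489
→ shifted right by 2 → 0011101010000 = 1872

1872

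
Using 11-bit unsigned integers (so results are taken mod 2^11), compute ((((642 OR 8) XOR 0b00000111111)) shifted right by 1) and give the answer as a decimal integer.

642 = 01010000010
8 = 00000001000
→ OR → 01010001010 = 650
0b00000111111 = 00000111111
→ XOR → 01010110101 = 693
→ shifted right by 1 → 00101011010 = 346

346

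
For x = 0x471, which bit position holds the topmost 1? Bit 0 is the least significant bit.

0x471 = 10001110001
The topmost 1 is at position 10 (since 2^10 = 1024 ≤ 1137 < 2048).

10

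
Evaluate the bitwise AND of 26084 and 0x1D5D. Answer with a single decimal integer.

26084 = 110010111100100
0x1D5D = 001110101011101
AND → 000010101000100 = 1348

1348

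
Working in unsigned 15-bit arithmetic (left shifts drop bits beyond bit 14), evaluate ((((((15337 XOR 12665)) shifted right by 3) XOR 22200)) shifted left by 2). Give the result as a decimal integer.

24488

15337 = 011101111101001
12665 = 011000101111001
→ XOR → 000101010010000 = 2704
→ shifted right by 3 → 000000101010010 = 338
22200 = 101011010111000
→ XOR → 101011111101010 = 22506
→ shifted left by 2 (mod 2^15) → 101111110101000 = 24488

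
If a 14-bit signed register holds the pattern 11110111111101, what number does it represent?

pattern = 11110111111101 (MSB is 1 ⇒ negative)
Invert: 00001000000010, add 1 → 00001000000011 = 515, so the value is -515.
(Equivalently: 15869 - 2^14 = 15869 - 16384 = -515.)

-515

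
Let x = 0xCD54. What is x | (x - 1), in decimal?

52567

x = 1100110101010100 = 52564
x - 1 = 1100110101010011
OR    = 1100110101010111 = 52567
(x | (x - 1) sets all bits below the lowest set bit.)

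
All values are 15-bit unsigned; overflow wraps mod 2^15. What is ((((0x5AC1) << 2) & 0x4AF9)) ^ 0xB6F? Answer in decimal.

16751

0x5AC1 = 101101011000001
→ << 2 (mod 2^15) → 110101100000100 = 27396
0x4AF9 = 100101011111001
→ & → 100101000000000 = 18944
0xB6F = 000101101101111
→ ^ → 100000101101111 = 16751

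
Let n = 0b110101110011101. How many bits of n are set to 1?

n = 110101110011101
Count the 1s: 1 + 1 + 1 + 1 + 1 + 1 + 1 + 1 + 1 + 1 = 10

10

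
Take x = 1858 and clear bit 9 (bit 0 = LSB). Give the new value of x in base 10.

x = 011101000010
bit 9 is currently 1; clear it via x & ~(1 << 9) = x & ~512
→ 010101000010 = 1346

1346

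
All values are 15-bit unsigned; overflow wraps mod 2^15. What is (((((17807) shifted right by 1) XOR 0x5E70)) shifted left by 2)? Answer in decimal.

17807 = 100010110001111
→ shifted right by 1 → 010001011000111 = 8903
0x5E70 = 101111001110000
→ XOR → 111110010110111 = 31927
→ shifted left by 2 (mod 2^15) → 111001011011100 = 29404

29404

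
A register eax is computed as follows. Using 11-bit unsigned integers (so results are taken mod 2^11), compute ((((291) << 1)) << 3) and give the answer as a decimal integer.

291 = 00100100011
→ << 1 (mod 2^11) → 01001000110 = 582
→ << 3 (mod 2^11) → 01000110000 = 560

560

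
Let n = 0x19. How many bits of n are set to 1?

3

0x19 = 11001
Count the 1s: 1 + 1 + 1 = 3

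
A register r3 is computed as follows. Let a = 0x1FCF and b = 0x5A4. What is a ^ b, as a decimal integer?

6763

0x1FCF = 1111111001111
0x5A4 = 0010110100100
XOR → 1101001101011 = 6763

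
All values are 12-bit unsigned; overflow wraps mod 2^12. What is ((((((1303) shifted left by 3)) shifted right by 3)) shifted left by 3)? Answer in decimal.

2232

1303 = 010100010111
→ shifted left by 3 (mod 2^12) → 100010111000 = 2232
→ shifted right by 3 → 000100010111 = 279
→ shifted left by 3 (mod 2^12) → 100010111000 = 2232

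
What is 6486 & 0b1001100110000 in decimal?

6486 = 1100101010110
b = 1001100110000
AND → 1000100010000 = 4368

4368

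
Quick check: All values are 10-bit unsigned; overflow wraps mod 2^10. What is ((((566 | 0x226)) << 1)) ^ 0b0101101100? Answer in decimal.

256

566 = 1000110110
0x226 = 1000100110
→ | → 1000110110 = 566
→ << 1 (mod 2^10) → 0001101100 = 108
0b0101101100 = 0101101100
→ ^ → 0100000000 = 256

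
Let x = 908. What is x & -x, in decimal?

x = 1110001100 = 908
-x (two's complement) = …0001110100
AND   = 0000000100 = 4
(x & -x isolates the lowest set bit of x.)

4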